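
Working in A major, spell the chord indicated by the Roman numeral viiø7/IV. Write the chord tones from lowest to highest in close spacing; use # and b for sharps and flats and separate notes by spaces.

C# E G B

viiø7/IV is a secondary leading-tone chord. The target IV is D in A major; the applied chord is rooted a semitone below, on C#.
Building a half-diminished seventh chord on C# gives C#-E-G-B.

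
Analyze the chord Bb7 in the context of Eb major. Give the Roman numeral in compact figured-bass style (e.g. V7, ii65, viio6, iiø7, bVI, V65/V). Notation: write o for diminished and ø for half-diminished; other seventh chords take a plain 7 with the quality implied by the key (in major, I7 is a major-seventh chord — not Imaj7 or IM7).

V7

The pitches Bb-D-F-Ab form a dominant seventh chord rooted on Bb.
In Eb major, Bb is the dominant; the diatonic dominant seventh chord there is V7.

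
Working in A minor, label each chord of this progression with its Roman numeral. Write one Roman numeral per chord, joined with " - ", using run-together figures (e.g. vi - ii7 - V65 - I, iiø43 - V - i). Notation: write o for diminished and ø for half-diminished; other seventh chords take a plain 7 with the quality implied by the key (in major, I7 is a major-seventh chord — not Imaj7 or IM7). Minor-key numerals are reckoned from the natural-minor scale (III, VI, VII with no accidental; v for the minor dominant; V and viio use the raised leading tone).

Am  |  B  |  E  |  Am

i - V/V - V - i

Am: root A is the tonic; minor triad there is i.
B is the secondary dominant of V (major triad on B): V/V.
E: root E is the dominant; major triad there is V.
Am: root A is the tonic; minor triad there is i.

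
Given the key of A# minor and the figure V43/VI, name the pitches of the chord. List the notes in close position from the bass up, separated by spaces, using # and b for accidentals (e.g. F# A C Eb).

V43/VI is a secondary dominant — the dominant seventh of VI. VI in A# minor is F#, so the applied chord's root is C#, a perfect fifth above.
Building a dominant seventh chord on C# gives C#-E#-G#-B.
The figured bass 43 indicates second inversion, placing the fifth (G#) in the bass: G#-B-C#-E#.

G# B C# E#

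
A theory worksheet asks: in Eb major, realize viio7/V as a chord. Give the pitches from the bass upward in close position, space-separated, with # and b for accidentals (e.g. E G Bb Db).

A C Eb Gb

The slash marks an applied leading-tone chord: viio of V. In Eb major, V is Bb, so the leading tone to it is A, a half step below.
Building a fully diminished seventh chord on A gives A-C-Eb-Gb.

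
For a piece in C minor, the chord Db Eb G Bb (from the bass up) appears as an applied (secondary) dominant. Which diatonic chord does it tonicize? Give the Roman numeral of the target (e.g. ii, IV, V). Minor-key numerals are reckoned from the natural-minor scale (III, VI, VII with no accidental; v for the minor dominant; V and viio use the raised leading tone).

VI

The chord is a dominant seventh chord on Eb.
A dominant resolves down a perfect fifth: Eb → Ab. In C minor, Ab is scale degree 6, i.e. VI.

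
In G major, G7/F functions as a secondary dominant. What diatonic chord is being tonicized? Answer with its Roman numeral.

The chord is a dominant seventh chord on G.
A dominant resolves down a perfect fifth: G → C. In G major, C is scale degree 4, i.e. IV.

IV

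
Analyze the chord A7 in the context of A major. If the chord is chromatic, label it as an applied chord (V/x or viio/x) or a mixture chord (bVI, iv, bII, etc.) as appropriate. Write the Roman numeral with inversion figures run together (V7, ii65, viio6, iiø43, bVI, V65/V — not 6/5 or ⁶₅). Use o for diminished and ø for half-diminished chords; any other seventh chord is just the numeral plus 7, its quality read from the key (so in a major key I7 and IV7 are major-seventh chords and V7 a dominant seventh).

The pitches A-C#-E-G form a dominant seventh chord rooted on A.
A is not a diatonic chord root with this quality in A major, but it lies a perfect fifth above D (IV), so the chord functions as an applied dominant of IV.

V7/IV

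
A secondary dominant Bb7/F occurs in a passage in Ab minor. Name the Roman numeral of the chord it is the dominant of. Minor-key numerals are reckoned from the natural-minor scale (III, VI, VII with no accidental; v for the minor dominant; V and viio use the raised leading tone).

V

The chord is a dominant seventh chord on Bb.
A dominant resolves down a perfect fifth: Bb → Eb. In Ab minor, Eb is scale degree 5, i.e. V.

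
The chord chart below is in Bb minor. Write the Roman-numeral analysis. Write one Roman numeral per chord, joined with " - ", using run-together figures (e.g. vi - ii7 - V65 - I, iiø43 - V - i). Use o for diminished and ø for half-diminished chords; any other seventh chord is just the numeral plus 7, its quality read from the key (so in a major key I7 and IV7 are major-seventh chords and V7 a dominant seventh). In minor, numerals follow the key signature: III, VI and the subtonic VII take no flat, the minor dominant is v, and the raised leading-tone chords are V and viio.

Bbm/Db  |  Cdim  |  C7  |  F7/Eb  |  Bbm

Bbm/Db: minor triad on Bb = scale degree 1 → i6.
Cdim: diminished triad on C = scale degree 2 → iio.
C7: chromatic; C is V of V, so V7/V.
F7/Eb: dominant seventh chord on F = scale degree 5 → V42.
Bbm: minor triad on Bb = scale degree 1 → i.

i6 - iio - V7/V - V42 - i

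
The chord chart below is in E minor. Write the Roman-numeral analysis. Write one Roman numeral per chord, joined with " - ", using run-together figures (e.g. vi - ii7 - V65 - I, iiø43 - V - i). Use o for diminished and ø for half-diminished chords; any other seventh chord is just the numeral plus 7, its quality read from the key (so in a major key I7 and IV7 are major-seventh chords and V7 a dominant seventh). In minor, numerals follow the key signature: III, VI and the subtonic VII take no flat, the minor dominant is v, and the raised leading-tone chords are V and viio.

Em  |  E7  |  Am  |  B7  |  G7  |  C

Em: minor triad on E = scale degree 1 → i.
E7: chromatic; E is V of iv, so V7/iv.
Am: minor triad on A = scale degree 4 → iv.
B7: dominant seventh chord on B = scale degree 5 → V7.
G7: chromatic; G is V of VI, so V7/VI.
C: major triad on C = scale degree 6 → VI.

i - V7/iv - iv - V7 - V7/VI - VI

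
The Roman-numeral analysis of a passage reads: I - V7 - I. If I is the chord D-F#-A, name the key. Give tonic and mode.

D major

I is given as D-F#-A — a major triad with root D.
If D is scale degree 1 and the mode makes that degree carry a major triad, the tonic is D and the mode is major.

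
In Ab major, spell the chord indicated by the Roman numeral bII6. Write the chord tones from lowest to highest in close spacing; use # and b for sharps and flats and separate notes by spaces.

Scale degree 2 in Ab major is Bb; lowering it a half step gives Bbb. bII6 is the Neapolitan sixth — a major triad on the lowered second degree, here in its customary first inversion.
So the chord is Bbb-Db-Fb.
The figured bass 6 indicates first inversion, placing the third (Db) in the bass: Db-Fb-Bbb.

Db Fb Bbb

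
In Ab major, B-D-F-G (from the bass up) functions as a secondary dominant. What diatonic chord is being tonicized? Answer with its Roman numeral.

The chord is a dominant seventh chord on G.
A dominant resolves down a perfect fifth: G → C. In Ab major, C is scale degree 3, i.e. iii.

iii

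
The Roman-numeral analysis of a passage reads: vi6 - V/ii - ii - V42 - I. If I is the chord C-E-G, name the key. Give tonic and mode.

C major

I is given as C-E-G — a major triad with root C.
If C is scale degree 1 and the mode makes that degree carry a major triad, the tonic is C and the mode is major.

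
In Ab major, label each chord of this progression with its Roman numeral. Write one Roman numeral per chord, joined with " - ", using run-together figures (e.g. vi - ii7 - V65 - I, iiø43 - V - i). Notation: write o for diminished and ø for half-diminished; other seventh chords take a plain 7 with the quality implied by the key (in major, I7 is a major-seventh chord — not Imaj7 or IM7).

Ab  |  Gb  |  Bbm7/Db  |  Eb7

I - bVII - ii65 - V7

Ab: major triad on Ab = scale degree 1 → I.
Gb: major triad on Gb — chromatic; bVII (borrowed from the parallel minor).
Bbm7/Db: root Bb is the supertonic; minor seventh chord there is ii65.
Eb7: dominant seventh chord on Eb = scale degree 5 → V7.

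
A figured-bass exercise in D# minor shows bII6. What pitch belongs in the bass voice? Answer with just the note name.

G#

bII in D# minor has root E; the chord is E-G#-B.
The figure 6 means first inversion — the third is in the bass.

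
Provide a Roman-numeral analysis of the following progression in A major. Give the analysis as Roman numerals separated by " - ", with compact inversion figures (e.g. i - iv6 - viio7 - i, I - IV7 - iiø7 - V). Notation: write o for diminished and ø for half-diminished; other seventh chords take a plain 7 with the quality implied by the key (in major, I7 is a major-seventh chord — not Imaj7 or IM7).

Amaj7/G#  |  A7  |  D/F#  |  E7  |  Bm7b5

Amaj7/G#: root A is the tonic; major seventh chord there is I42.
A7 is the secondary dominant of IV (dominant seventh chord on A): V7/IV.
D/F# has root D, degree 4 in A major, so IV6.
E7: dominant seventh chord on E = scale degree 5 → V7.
Bm7b5 is non-diatonic — iiø7, a mixture chord from A minor.

I42 - V7/IV - IV6 - V7 - iiø7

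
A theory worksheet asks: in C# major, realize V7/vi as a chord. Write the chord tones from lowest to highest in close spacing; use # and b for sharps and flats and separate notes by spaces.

V7/vi is a secondary dominant — the dominant seventh of vi. vi in C# major is A#, so the applied chord's root is E#, a perfect fifth above.
Building a dominant seventh chord on E# gives E#-G##-B#-D#.

E# G## B# D#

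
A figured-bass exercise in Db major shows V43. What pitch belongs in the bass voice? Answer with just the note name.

Eb

V in Db major has root Ab; the chord is Ab-C-Eb-Gb.
The figure 43 means second inversion — the fifth is in the bass.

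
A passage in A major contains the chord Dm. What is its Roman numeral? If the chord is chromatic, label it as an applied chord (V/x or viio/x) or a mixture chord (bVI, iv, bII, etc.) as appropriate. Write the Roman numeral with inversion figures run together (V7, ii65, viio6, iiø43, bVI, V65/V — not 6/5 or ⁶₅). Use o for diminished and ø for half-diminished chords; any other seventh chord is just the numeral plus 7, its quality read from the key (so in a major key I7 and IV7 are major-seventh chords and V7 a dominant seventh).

The pitches D-F-A form a minor triad rooted on D.
D is the fourth degree of A major. This is the minor subdominant, borrowed from the parallel minor.

iv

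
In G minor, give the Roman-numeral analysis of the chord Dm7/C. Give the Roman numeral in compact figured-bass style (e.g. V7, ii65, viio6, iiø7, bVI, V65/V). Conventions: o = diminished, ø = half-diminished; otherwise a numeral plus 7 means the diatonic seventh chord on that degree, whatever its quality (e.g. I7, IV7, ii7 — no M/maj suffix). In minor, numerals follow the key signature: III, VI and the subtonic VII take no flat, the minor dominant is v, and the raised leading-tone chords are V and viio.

v42

Stacked in thirds the chord is D-F-A-C: a minor seventh chord on D.
D is scale degree 5 in G minor, and a minor seventh chord on that degree is written v7.
With C in the bass the chord is in third inversion, so the figured bass is 42.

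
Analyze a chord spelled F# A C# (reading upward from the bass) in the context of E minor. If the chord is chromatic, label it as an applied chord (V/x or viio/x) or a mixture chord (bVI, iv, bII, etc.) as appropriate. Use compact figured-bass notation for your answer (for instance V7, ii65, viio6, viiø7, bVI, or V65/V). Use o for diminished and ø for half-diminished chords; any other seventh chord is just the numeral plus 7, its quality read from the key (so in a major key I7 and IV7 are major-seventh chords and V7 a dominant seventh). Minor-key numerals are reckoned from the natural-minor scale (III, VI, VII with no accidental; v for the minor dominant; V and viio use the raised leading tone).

ii

Stacked in thirds the chord is F#-A-C#: a minor triad on F#.
F# is the second degree of E minor. This is the minor supertonic, borrowed from the parallel major (the Dorian ii).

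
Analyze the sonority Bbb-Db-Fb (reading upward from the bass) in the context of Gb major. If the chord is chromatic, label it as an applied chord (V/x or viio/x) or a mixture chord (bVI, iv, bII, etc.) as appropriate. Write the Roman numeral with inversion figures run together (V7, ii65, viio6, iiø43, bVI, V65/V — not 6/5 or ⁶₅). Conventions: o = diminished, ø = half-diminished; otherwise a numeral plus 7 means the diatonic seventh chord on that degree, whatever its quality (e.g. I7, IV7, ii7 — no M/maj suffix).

The pitches Bbb-Db-Fb form a major triad rooted on Bbb.
Bbb is the lowered third degree of Gb major (diatonic 3 would be Bb). This is a major triad on the lowered third degree, borrowed from the parallel minor.

bIII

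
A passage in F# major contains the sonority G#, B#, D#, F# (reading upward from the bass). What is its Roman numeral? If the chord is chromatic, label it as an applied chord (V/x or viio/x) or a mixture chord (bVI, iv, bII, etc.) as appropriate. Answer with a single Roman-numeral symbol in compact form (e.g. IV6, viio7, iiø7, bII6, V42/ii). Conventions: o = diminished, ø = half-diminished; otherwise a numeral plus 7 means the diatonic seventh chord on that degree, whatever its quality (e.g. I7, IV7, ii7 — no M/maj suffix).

The pitches G#-B#-D#-F# form a dominant seventh chord rooted on G#.
G# is not a diatonic chord root with this quality in F# major, but it lies a perfect fifth above C# (V), so the chord functions as an applied dominant of V.

V7/V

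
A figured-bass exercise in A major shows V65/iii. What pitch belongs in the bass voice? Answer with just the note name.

B#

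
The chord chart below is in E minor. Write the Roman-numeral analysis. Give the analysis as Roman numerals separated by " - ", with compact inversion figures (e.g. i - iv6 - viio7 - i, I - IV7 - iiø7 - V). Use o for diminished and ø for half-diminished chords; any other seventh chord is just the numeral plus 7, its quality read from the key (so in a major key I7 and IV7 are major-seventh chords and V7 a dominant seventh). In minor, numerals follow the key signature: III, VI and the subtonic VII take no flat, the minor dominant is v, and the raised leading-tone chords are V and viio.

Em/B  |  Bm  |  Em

Em/B has root E, degree 1 in E minor, so i64.
Bm: minor triad on B = scale degree 5 → v.
Em has root E, degree 1 in E minor, so i.

i64 - v - i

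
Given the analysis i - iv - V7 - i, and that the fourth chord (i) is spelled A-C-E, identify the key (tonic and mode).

A minor

The chord Am is a minor triad rooted on A; its label is i.
If A is scale degree 1 and the mode makes that degree carry a minor triad, the tonic is A and the mode is minor.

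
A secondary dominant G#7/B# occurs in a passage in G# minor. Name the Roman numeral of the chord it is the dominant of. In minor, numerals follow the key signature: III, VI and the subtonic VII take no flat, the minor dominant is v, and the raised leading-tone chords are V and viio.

iv

The chord is a dominant seventh chord on G#.
A dominant resolves down a perfect fifth: G# → C#. In G# minor, C# is scale degree 4, i.e. iv.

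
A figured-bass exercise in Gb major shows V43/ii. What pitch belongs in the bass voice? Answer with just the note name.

Bb

The applied chord V43/ii is rooted on Eb: Eb-G-Bb-Db.
The figure 43 means second inversion — the fifth is in the bass.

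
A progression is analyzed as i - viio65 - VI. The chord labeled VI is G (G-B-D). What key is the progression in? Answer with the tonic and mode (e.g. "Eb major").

B minor

The chord G is a major triad rooted on G; its label is VI.
Counting down 5 scale steps from G places the tonic on B; a major triad on degree 6 is diatonic only in minor.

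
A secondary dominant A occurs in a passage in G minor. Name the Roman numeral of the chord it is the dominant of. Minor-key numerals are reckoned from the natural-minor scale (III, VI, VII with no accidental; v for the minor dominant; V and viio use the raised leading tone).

The chord is a major triad on A.
A dominant resolves down a perfect fifth: A → D. In G minor, D is scale degree 5, i.e. V.

V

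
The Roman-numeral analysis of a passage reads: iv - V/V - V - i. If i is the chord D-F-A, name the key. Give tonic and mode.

D minor

i is given as D-F-A — a minor triad with root D.
If D is scale degree 1 and the mode makes that degree carry a minor triad, the tonic is D and the mode is minor.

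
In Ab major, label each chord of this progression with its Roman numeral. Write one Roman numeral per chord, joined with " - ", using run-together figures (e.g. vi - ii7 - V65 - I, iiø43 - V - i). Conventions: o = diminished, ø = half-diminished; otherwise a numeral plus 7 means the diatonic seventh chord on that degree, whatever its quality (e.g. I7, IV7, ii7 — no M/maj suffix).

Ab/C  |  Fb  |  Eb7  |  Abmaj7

I6 - bVI - V7 - I7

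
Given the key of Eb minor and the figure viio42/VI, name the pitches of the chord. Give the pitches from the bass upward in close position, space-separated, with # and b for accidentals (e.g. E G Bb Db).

Abb Bb Db Fb

The slash marks an applied leading-tone chord: viio of VI. In Eb minor, VI is Cb, so the leading tone to it is Bb, a half step below.
Building a fully diminished seventh chord on Bb gives Bb-Db-Fb-Abb.
With the 42 figure the chord is in third inversion; from the bass Abb upward in close position it reads Abb-Bb-Db-Fb.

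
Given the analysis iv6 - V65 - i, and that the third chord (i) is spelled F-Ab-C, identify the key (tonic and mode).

F minor

The anchor chord is a minor triad on F, labeled i.
If F is scale degree 1 and the mode makes that degree carry a minor triad, the tonic is F and the mode is minor.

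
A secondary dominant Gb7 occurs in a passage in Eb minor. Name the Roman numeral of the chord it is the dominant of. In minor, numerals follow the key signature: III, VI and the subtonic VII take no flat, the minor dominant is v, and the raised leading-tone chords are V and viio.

VI

The chord is a dominant seventh chord on Gb.
A dominant resolves down a perfect fifth: Gb → Cb. In Eb minor, Cb is scale degree 6, i.e. VI.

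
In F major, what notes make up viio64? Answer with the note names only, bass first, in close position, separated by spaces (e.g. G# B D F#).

The numeral's case and figure indicate a diminished triad. In F major its root, the seventh degree, is E.
That chord is spelled E-G-Bb.
The figured bass 64 indicates second inversion, placing the fifth (Bb) in the bass: Bb-E-G.

Bb E G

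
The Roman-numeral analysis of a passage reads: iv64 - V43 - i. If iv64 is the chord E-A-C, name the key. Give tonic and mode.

iv64 is given as E-A-C — a minor triad with root A.
If A is scale degree 4 and the mode makes that degree carry a minor triad, the tonic is E and the mode is minor.

E minor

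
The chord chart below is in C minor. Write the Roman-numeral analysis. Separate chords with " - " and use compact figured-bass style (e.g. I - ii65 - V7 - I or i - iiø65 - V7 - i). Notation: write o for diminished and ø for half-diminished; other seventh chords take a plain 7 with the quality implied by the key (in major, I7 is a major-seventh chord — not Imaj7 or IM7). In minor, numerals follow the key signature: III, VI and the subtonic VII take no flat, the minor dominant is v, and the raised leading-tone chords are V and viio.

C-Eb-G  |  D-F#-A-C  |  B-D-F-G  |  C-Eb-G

C-Eb-G has root C, degree 1 in C minor, so i.
D-F#-A-C: chromatic; D is V of V, so V7/V.
B-D-F-G: root G is the dominant; dominant seventh chord there is V65.
C-Eb-G: root C is the tonic; minor triad there is i.

i - V7/V - V65 - i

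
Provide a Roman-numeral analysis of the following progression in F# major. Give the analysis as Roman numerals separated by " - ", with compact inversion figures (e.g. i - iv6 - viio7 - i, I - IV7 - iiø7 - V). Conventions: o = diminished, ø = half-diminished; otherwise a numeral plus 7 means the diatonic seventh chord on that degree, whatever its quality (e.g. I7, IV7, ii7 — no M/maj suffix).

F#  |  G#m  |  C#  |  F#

F#: root F# is the tonic; major triad there is I.
G#m: minor triad on G# = scale degree 2 → ii.
C#: root C# is the dominant; major triad there is V.
F#: root F# is the tonic; major triad there is I.

I - ii - V - I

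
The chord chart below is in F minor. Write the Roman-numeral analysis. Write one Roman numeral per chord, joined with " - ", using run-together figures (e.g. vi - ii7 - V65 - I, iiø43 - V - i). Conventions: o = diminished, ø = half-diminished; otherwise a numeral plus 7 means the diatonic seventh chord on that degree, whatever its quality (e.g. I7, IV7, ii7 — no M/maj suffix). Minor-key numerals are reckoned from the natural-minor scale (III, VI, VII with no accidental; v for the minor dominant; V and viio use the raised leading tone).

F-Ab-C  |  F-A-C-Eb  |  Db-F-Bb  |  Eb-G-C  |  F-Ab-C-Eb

i - V7/iv - iv6 - v6 - i7

F-Ab-C: root F is the tonic; minor triad there is i.
F-A-C-Eb: a dominant seventh chord on F, the applied dominant of iv → V7/iv.
Db-F-Bb: minor triad on Bb = scale degree 4 → iv6.
Eb-G-C: root C is the dominant; minor triad there is v6.
F-Ab-C-Eb: root F is the tonic; minor seventh chord there is i7.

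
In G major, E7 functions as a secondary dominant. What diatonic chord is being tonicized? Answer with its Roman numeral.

ii

The chord is a dominant seventh chord on E.
A dominant resolves down a perfect fifth: E → A. In G major, A is scale degree 2, i.e. ii.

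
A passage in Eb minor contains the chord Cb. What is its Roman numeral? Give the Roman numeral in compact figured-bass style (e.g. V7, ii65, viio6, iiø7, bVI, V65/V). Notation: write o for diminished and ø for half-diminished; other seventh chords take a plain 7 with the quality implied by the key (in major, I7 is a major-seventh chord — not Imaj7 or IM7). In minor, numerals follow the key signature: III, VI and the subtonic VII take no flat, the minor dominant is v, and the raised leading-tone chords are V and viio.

The pitches Cb-Eb-Gb form a major triad rooted on Cb.
Cb is scale degree 6 in Eb minor, and a major triad on that degree is written VI.

VI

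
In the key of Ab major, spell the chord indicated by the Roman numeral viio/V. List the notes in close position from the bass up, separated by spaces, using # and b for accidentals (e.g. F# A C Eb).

D F Ab

viio/V is a secondary leading-tone chord. The target V is Eb in Ab major; the applied chord is rooted a semitone below, on D.
Building a diminished triad on D gives D-F-Ab.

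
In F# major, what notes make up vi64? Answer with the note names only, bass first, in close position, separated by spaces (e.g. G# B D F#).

In F# major, the submediant is D#, and the diatonic chord built there is a minor triad.
That chord is spelled D#-F#-A#.
The figured bass 64 indicates second inversion, placing the fifth (A#) in the bass: A#-D#-F#.

A# D# F#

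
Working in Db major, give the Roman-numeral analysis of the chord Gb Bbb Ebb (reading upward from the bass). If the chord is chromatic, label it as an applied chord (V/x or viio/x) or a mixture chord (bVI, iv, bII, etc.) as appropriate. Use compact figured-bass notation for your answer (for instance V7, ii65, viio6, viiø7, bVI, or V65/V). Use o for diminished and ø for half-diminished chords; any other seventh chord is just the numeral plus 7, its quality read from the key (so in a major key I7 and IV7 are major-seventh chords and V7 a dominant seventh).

The pitches Ebb-Gb-Bbb form a major triad rooted on Ebb.
Ebb is the lowered second degree of Db major (diatonic 2 would be Eb). This is the Neapolitan sixth — a major triad on the lowered second degree, here in its customary first inversion.
With Gb in the bass the chord is in first inversion, so the figured bass is 6.

bII6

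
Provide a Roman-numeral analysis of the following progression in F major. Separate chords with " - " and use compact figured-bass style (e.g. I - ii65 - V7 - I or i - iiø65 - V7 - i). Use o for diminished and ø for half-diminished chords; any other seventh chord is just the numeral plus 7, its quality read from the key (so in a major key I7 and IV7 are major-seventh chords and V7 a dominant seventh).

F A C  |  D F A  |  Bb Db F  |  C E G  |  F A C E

F-A-C: major triad on F = scale degree 1 → I.
D-F-A: minor triad on D = scale degree 6 → vi.
Bb-Db-F: minor triad on Bb — chromatic; iv (borrowed from the parallel minor).
C-E-G: root C is the dominant; major triad there is V.
F-A-C-E: root F is the tonic; major seventh chord there is I7.

I - vi - iv - V - I7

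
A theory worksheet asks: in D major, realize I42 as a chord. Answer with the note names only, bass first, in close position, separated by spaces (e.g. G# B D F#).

C# D F# A

In D major, the tonic is D, and the diatonic chord built there is a major seventh chord.
That chord is spelled D-F#-A-C#.
The figured bass 42 indicates third inversion, placing the seventh (C#) in the bass: C#-D-F#-A.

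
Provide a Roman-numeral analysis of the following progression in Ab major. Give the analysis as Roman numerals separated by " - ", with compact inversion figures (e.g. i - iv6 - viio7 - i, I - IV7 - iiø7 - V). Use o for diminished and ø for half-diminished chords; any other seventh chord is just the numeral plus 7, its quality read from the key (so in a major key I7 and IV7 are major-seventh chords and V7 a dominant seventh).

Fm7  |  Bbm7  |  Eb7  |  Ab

Fm7 has root F, degree 6 in Ab major, so vi7.
Bbm7: root Bb is the supertonic; minor seventh chord there is ii7.
Eb7: dominant seventh chord on Eb = scale degree 5 → V7.
Ab: root Ab is the tonic; major triad there is I.

vi7 - ii7 - V7 - I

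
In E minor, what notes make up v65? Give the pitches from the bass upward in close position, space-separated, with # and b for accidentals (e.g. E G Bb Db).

D F# A B

The numeral's case and figure indicate a minor seventh chord. In E minor its root, the dominant, is B.
Stacking thirds from B gives B-D-F#-A.
With the 65 figure the chord is in first inversion; from the bass D upward in close position it reads D-F#-A-B.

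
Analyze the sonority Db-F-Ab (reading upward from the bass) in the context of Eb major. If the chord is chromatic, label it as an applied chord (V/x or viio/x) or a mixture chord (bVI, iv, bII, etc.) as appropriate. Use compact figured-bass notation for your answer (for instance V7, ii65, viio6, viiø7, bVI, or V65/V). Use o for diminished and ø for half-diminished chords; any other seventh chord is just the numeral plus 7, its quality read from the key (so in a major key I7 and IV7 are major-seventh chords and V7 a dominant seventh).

bVII

The pitches Db-F-Ab form a major triad rooted on Db.
Db is the lowered seventh degree of Eb major (diatonic 7 would be D). This is a major triad on the lowered seventh degree (the subtonic), borrowed from the parallel minor.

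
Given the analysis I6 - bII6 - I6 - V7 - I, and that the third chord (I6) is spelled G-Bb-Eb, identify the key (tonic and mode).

I6 is given as G-Bb-Eb — a major triad with root Eb.
If Eb is scale degree 1 and the mode makes that degree carry a major triad, the tonic is Eb and the mode is major.

Eb major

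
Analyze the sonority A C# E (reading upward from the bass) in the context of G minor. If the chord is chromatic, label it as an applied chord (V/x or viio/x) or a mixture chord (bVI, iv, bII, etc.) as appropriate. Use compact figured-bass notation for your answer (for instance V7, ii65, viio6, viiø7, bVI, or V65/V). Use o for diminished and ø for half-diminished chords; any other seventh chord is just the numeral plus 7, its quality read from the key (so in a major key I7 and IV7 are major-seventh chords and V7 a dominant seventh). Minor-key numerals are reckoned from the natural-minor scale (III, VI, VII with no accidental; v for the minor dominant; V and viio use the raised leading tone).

V/V

Stacked in thirds the chord is A-C#-E: a major triad on A.
A is not a diatonic chord root with this quality in G minor, but it lies a perfect fifth above D (V), so the chord functions as an applied dominant of V.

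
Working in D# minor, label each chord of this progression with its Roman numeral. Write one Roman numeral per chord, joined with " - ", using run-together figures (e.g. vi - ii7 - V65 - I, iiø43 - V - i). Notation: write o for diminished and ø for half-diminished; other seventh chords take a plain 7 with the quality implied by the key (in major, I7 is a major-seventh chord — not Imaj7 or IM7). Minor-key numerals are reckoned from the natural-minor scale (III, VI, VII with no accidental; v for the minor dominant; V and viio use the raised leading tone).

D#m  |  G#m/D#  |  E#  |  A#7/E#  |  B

D#m has root D#, degree 1 in D# minor, so i.
G#m/D#: minor triad on G# = scale degree 4 → iv64.
E#: chromatic; E# is V of V, so V/V.
A#7/E#: dominant seventh chord on A# = scale degree 5 → V43.
B has root B, degree 6 in D# minor, so VI.

i - iv64 - V/V - V43 - VI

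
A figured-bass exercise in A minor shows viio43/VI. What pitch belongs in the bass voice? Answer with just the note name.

The applied chord viio43/VI is rooted on E: E-G-Bb-Db.
The figure 43 means second inversion — the fifth is in the bass.

Bb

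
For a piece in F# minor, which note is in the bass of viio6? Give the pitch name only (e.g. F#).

viio in F# minor has root E#; the chord is E#-G#-B.
The figure 6 means first inversion — the third is in the bass.

G#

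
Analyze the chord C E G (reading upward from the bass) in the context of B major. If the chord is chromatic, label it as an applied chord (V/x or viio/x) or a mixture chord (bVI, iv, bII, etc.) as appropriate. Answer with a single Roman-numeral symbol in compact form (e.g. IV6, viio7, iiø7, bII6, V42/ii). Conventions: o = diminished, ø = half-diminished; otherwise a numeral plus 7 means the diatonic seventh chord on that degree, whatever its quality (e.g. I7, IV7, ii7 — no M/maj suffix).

Stacked in thirds the chord is C-E-G: a major triad on C.
C is the lowered second degree of B major (diatonic 2 would be C#). This is the Neapolitan chord — a major triad on the lowered second degree.

bII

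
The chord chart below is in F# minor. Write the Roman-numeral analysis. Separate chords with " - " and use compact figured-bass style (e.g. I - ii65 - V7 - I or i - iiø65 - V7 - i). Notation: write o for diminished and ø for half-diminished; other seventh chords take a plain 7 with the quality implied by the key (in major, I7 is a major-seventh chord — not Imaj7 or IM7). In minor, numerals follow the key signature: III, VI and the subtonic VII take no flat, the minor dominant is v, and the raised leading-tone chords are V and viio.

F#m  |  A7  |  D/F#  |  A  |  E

i - V7/VI - VI6 - III - VII

F#m: minor triad on F# = scale degree 1 → i.
A7: chromatic; A is V of VI, so V7/VI.
D/F#: major triad on D = scale degree 6 → VI6.
A has root A, degree 3 in F# minor, so III.
E: major triad on E = scale degree 7 → VII.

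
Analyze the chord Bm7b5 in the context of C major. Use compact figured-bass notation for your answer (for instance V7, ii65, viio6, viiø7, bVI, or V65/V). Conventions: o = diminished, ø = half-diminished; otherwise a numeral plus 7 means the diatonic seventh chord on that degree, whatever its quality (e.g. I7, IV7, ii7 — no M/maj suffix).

viiø7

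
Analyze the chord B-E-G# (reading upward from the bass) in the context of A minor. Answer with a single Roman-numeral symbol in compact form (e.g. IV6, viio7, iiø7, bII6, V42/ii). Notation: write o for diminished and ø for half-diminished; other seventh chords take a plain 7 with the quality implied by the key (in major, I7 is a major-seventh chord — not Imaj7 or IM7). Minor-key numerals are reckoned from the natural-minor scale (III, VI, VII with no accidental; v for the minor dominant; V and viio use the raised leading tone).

The pitches E-G#-B form a major triad rooted on E.
In A minor, E is the dominant; the diatonic major triad there is V.
With B in the bass the chord is in second inversion, so the figured bass is 64.

V64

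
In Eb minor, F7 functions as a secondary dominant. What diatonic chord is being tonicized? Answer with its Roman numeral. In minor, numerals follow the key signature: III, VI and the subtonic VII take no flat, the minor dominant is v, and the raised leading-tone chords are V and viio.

V

The chord is a dominant seventh chord on F.
A dominant resolves down a perfect fifth: F → Bb. In Eb minor, Bb is scale degree 5, i.e. V.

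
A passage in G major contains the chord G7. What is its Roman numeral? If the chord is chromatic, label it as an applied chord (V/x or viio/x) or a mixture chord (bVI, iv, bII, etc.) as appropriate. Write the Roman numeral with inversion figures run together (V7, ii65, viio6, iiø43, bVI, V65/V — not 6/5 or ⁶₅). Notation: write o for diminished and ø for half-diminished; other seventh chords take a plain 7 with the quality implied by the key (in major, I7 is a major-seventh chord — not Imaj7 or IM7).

Stacked in thirds the chord is G-B-D-F: a dominant seventh chord on G.
G is not a diatonic chord root with this quality in G major, but it lies a perfect fifth above C (IV), so the chord functions as an applied dominant of IV.

V7/IV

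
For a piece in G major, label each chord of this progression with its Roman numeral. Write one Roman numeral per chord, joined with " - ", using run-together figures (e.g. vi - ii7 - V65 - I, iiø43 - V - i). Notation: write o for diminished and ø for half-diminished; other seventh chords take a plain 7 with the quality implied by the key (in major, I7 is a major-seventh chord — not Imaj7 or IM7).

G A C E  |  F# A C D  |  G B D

ii42 - V65 - I

G-A-C-E has root A, degree 2 in G major, so ii42.
F#-A-C-D has root D, degree 5 in G major, so V65.
G-B-D has root G, degree 1 in G major, so I.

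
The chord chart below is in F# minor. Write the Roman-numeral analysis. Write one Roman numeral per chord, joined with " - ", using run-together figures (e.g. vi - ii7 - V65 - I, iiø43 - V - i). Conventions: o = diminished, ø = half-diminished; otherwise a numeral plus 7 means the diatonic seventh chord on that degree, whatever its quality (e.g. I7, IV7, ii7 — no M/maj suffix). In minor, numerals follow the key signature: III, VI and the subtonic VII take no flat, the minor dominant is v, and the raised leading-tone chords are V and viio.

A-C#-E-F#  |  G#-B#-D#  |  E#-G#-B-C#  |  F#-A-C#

i65 - V/V - V65 - i

A-C#-E-F#: minor seventh chord on F# = scale degree 1 → i65.
G#-B#-D#: chromatic; G# is V of V, so V/V.
E#-G#-B-C#: dominant seventh chord on C# = scale degree 5 → V65.
F#-A-C# has root F#, degree 1 in F# minor, so i.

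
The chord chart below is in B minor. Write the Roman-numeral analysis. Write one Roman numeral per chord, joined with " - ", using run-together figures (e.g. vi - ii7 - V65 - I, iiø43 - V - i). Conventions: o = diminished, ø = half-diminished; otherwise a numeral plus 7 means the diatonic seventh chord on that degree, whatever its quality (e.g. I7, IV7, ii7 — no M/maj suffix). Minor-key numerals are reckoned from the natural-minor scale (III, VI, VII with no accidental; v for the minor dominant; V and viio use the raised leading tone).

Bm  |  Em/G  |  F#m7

i - iv6 - v7

Bm: root B is the tonic; minor triad there is i.
Em/G: minor triad on E = scale degree 4 → iv6.
F#m7: minor seventh chord on F# = scale degree 5 → v7.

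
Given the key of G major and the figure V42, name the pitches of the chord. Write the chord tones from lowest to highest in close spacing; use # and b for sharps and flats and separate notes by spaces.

C D F# A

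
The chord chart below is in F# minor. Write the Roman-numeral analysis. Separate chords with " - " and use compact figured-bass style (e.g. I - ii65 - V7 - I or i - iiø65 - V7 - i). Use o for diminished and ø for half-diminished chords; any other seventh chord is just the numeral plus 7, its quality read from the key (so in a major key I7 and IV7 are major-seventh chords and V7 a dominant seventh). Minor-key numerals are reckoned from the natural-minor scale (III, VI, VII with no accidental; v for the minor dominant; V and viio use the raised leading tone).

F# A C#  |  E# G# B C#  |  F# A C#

i - V65 - i

F#-A-C#: root F# is the tonic; minor triad there is i.
E#-G#-B-C#: dominant seventh chord on C# = scale degree 5 → V65.
F#-A-C#: minor triad on F# = scale degree 1 → i.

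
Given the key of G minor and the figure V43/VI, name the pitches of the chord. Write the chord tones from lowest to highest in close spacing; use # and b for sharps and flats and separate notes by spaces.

F Ab Bb D

V43/VI is a secondary dominant — the dominant seventh of VI. VI in G minor is Eb, so the applied chord's root is Bb, a perfect fifth above.
Building a dominant seventh chord on Bb gives Bb-D-F-Ab.
The figured bass 43 indicates second inversion, placing the fifth (F) in the bass: F-Ab-Bb-D.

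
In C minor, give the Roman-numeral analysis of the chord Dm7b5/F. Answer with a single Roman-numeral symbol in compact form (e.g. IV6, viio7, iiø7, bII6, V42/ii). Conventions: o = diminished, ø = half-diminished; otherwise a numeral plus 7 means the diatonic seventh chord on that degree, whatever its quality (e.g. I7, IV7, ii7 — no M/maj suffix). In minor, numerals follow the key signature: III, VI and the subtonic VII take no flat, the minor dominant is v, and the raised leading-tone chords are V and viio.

iiø65

The pitches D-F-Ab-C form a half-diminished seventh chord rooted on D.
D is scale degree 2 in C minor, and a half-diminished seventh chord on that degree is written iiø7.
With F in the bass the chord is in first inversion, so the figured bass is 65.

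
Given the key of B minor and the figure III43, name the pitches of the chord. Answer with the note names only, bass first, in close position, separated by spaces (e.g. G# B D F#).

The numeral's case and figure indicate a major seventh chord. In B minor its root, scale degree 3, is D.
Stacking thirds from D gives D-F#-A-C#.
With the 43 figure the chord is in second inversion; from the bass A upward in close position it reads A-C#-D-F#.

A C# D F#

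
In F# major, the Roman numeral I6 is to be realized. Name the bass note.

I in F# major has root F#; the chord is F#-A#-C#.
The figure 6 means first inversion — the third is in the bass.

A#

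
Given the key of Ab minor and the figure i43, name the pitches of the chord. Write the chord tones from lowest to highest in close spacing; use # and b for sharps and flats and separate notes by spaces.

In Ab minor, scale degree 1 is Ab, and the diatonic chord built there is a minor seventh chord.
That chord is spelled Ab-Cb-Eb-Gb.
The figured bass 43 indicates second inversion, placing the fifth (Eb) in the bass: Eb-Gb-Ab-Cb.

Eb Gb Ab Cb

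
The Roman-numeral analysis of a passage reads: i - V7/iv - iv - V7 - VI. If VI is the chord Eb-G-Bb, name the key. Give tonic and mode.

G minor

The chord Eb is a major triad rooted on Eb; its label is VI.
Counting down 5 scale steps from Eb places the tonic on G; a major triad on degree 6 is diatonic only in minor.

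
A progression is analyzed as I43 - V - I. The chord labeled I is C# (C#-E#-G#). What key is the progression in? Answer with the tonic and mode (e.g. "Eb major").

C# major

The chord C# is a major triad rooted on C#; its label is I.
If C# is scale degree 1 and the mode makes that degree carry a major triad, the tonic is C# and the mode is major.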